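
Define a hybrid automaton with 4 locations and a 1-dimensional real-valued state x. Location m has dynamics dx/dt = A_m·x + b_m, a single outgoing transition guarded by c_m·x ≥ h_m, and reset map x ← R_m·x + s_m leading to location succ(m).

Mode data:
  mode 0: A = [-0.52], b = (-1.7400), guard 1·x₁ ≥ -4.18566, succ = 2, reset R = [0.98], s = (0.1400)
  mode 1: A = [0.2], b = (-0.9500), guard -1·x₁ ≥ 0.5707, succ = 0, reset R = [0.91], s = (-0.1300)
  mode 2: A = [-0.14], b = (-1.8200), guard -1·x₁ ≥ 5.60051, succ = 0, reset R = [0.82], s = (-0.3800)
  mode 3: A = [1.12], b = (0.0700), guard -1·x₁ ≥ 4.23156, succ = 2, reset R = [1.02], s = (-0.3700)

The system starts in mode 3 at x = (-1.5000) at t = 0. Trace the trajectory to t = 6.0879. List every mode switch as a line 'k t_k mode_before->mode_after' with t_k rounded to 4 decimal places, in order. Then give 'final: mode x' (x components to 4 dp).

1 0.9507 3->2
2 1.7829 2->0
3 3.0545 0->2
4 4.4833 2->0
5 5.7549 0->2
final: 2 -4.3737

Mode 3: guard c·x = 4.2316 hit at Δt = 0.9507 (t = 0.9507), x⁻ = (-4.2316) → reset → x⁺ = (-4.6862), jump to mode 2
Mode 2: guard c·x = 5.6005 hit at Δt = 0.8322 (t = 1.7829), x⁻ = (-5.6005) → reset → x⁺ = (-4.9724), jump to mode 0
Mode 0: guard c·x = -4.1857 hit at Δt = 1.2716 (t = 3.0545), x⁻ = (-4.1857) → reset → x⁺ = (-3.9619), jump to mode 2
Mode 2: guard c·x = 5.6005 hit at Δt = 1.4288 (t = 4.4833), x⁻ = (-5.6005) → reset → x⁺ = (-4.9724), jump to mode 0
Mode 0: guard c·x = -4.1857 hit at Δt = 1.2716 (t = 5.7549), x⁻ = (-4.1857) → reset → x⁺ = (-3.9619), jump to mode 2
Mode 2: flow for 0.3330 to horizon, guard not reached → x = (-4.3737)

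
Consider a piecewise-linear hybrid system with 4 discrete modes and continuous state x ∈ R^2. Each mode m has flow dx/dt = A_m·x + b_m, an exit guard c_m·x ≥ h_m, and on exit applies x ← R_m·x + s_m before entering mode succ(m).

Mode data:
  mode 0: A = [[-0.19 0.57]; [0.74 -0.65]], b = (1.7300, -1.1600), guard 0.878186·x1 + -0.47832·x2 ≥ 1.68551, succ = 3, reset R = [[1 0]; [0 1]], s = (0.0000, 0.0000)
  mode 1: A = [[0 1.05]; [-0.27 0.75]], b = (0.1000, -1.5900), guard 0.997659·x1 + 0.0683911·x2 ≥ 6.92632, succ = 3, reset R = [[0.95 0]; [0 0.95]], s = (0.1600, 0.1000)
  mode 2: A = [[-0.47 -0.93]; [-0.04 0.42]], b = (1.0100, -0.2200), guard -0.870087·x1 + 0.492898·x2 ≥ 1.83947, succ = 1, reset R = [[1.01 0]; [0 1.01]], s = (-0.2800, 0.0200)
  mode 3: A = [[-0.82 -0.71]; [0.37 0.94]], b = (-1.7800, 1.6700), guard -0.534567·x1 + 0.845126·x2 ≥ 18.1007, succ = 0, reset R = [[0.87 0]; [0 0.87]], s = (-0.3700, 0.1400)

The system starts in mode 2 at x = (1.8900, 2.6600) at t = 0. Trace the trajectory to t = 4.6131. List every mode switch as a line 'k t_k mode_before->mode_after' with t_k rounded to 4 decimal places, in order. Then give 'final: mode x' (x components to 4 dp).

Mode 2: guard c·x = 1.8395 hit at Δt = 0.8729 (t = 0.8729), x⁻ = (-0.0941, 3.5659) → reset → x⁺ = (-0.3750, 3.6215), jump to mode 1
Mode 1: guard c·x = 6.9263 hit at Δt = 1.4759 (t = 2.3488), x⁻ = (6.6009, 4.9838) → reset → x⁺ = (6.4309, 4.8346), jump to mode 3
Mode 3: guard c·x = 18.1007 hit at Δt = 1.1137 (t = 3.4625), x⁻ = (-4.8496, 18.3502) → reset → x⁺ = (-4.5892, 16.1047), jump to mode 0
Mode 0: flow for 1.1506 to horizon, guard not reached → x = (4.2163, 7.2629)

1 0.8729 2->1
2 2.3488 1->3
3 3.4625 3->0
final: 0 4.2163 7.2629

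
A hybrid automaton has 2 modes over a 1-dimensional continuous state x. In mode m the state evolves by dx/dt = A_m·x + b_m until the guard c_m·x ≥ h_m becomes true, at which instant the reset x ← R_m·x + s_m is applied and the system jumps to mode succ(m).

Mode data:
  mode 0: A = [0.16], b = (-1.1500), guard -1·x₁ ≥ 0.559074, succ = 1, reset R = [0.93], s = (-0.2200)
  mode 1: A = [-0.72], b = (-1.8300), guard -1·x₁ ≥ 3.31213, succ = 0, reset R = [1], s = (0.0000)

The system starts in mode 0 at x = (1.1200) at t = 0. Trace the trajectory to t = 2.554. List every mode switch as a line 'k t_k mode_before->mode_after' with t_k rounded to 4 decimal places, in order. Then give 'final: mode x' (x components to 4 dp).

1 1.5269 0->1
final: 1 -1.6816

Mode 0: guard c·x = 0.5591 hit at Δt = 1.5269 (t = 1.5269), x⁻ = (-0.5591) → reset → x⁺ = (-0.7399), jump to mode 1
Mode 1: flow for 1.0271 to horizon, guard not reached → x = (-1.6816)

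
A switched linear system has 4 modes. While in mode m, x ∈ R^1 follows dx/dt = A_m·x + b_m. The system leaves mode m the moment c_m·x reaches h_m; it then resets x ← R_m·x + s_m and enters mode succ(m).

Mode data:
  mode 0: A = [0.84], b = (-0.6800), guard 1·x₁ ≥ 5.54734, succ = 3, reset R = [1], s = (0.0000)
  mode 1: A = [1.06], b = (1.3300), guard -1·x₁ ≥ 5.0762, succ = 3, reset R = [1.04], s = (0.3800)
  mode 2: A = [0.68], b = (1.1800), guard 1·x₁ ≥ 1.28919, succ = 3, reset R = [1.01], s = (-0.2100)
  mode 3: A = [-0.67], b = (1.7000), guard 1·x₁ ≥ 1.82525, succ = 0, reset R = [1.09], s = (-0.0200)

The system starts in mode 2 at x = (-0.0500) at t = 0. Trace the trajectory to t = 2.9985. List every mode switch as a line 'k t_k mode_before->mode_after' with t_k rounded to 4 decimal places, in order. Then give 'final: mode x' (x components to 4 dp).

Mode 2: guard c·x = 1.2892 hit at Δt = 0.8600 (t = 0.8600), x⁻ = (1.2892) → reset → x⁺ = (1.0921), jump to mode 3
Mode 3: guard c·x = 1.8253 hit at Δt = 1.0565 (t = 1.9165), x⁻ = (1.8252) → reset → x⁺ = (1.9695), jump to mode 0
Mode 0: flow for 1.0820 to horizon, guard not reached → x = (3.6881)

1 0.8600 2->3
2 1.9165 3->0
final: 0 3.6881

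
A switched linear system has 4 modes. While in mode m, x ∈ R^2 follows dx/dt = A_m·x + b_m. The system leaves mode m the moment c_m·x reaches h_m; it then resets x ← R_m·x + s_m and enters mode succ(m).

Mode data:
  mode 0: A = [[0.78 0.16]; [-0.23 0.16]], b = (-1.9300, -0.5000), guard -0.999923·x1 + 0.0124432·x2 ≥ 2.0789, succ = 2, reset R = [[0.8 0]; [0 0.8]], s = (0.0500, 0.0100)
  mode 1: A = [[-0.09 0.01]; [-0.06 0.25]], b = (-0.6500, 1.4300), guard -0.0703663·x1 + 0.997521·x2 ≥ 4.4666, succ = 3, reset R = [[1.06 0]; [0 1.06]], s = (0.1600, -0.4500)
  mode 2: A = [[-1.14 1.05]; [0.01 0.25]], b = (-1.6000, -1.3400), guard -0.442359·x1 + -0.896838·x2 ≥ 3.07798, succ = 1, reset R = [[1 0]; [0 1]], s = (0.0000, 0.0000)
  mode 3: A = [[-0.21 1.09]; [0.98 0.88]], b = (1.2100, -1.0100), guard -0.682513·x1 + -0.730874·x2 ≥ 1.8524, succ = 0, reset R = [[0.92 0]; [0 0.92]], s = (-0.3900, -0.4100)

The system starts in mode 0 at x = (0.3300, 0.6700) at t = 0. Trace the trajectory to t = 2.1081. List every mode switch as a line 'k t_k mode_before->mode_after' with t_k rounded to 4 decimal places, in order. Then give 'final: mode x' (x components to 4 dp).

1 0.9988 0->2
final: 2 -1.8584 -1.2827

Mode 0: guard c·x = 2.0789 hit at Δt = 0.9988 (t = 0.9988), x⁻ = (-2.0739, 0.4145) → reset → x⁺ = (-1.6091, 0.3416), jump to mode 2
Mode 2: flow for 1.1093 to horizon, guard not reached → x = (-1.8584, -1.2827)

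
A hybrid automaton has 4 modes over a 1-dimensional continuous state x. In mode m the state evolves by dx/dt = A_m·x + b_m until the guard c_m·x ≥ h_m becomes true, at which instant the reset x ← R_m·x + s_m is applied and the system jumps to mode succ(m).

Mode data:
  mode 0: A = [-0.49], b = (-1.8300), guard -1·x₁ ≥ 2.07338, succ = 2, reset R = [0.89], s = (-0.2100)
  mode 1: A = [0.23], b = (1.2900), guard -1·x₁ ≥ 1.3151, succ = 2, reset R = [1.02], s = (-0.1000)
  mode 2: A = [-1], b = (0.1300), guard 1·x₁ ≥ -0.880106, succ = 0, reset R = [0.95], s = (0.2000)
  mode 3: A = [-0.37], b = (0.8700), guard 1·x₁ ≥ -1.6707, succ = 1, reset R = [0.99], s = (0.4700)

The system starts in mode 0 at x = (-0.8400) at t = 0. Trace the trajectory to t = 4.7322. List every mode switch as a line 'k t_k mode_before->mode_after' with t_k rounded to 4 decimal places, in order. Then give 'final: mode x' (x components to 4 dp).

1 1.1332 0->2
2 1.9049 2->0
3 3.1770 0->2
4 3.9487 2->0
final: 0 -1.6239

Mode 0: guard c·x = 2.0734 hit at Δt = 1.1332 (t = 1.1332), x⁻ = (-2.0734) → reset → x⁺ = (-2.0553), jump to mode 2
Mode 2: guard c·x = -0.8801 hit at Δt = 0.7717 (t = 1.9049), x⁻ = (-0.8801) → reset → x⁺ = (-0.6361), jump to mode 0
Mode 0: guard c·x = 2.0734 hit at Δt = 1.2721 (t = 3.1770), x⁻ = (-2.0734) → reset → x⁺ = (-2.0553), jump to mode 2
Mode 2: guard c·x = -0.8801 hit at Δt = 0.7717 (t = 3.9487), x⁻ = (-0.8801) → reset → x⁺ = (-0.6361), jump to mode 0
Mode 0: flow for 0.7835 to horizon, guard not reached → x = (-1.6239)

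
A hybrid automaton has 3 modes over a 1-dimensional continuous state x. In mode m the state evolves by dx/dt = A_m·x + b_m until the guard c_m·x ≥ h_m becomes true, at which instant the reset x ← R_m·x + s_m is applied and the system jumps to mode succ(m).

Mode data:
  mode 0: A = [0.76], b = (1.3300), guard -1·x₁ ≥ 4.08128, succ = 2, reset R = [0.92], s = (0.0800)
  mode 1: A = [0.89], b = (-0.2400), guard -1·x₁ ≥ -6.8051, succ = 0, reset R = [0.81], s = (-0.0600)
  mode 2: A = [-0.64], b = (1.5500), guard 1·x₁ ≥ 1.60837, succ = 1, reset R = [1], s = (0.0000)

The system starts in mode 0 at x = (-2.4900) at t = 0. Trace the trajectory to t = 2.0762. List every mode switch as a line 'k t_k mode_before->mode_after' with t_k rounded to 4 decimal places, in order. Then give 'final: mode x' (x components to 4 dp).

1 1.5099 0->2
final: 2 -1.8213

Mode 0: guard c·x = 4.0813 hit at Δt = 1.5099 (t = 1.5099), x⁻ = (-4.0813) → reset → x⁺ = (-3.6748), jump to mode 2
Mode 2: flow for 0.5663 to horizon, guard not reached → x = (-1.8213)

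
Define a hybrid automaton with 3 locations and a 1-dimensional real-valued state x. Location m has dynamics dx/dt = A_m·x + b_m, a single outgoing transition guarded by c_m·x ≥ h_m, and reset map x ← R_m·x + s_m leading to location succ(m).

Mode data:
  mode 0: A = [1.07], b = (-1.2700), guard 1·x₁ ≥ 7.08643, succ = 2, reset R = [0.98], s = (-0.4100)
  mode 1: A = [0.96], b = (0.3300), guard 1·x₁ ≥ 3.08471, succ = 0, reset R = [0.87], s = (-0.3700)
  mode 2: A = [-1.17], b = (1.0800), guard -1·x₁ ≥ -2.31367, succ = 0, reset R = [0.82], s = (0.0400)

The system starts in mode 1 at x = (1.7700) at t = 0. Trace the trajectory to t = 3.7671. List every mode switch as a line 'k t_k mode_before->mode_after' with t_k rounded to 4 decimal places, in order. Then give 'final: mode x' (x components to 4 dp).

1 0.5038 1->0
2 2.0510 0->2
3 3.2434 2->0
final: 0 2.5009

Mode 1: guard c·x = 3.0847 hit at Δt = 0.5038 (t = 0.5038), x⁻ = (3.0847) → reset → x⁺ = (2.3137), jump to mode 0
Mode 0: guard c·x = 7.0864 hit at Δt = 1.5472 (t = 2.0510), x⁻ = (7.0864) → reset → x⁺ = (6.5347), jump to mode 2
Mode 2: guard c·x = -2.3137 hit at Δt = 1.1924 (t = 3.2434), x⁻ = (2.3137) → reset → x⁺ = (1.9372), jump to mode 0
Mode 0: flow for 0.5237 to horizon, guard not reached → x = (2.5009)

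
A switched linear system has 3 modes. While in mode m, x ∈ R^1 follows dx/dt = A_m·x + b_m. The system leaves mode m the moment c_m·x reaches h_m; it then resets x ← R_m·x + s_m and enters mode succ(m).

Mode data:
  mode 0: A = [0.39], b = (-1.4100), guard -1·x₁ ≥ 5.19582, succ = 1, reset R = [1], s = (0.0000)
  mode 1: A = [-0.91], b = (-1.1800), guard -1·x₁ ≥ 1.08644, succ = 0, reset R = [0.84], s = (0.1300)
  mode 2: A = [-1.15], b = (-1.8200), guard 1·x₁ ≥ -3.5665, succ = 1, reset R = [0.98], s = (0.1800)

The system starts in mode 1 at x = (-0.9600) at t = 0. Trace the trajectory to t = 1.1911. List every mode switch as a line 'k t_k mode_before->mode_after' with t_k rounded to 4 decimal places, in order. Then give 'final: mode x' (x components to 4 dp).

Mode 1: guard c·x = 1.0864 hit at Δt = 0.5174 (t = 0.5174), x⁻ = (-1.0864) → reset → x⁺ = (-0.7826), jump to mode 0
Mode 0: flow for 0.6737 to horizon, guard not reached → x = (-2.1042)

1 0.5174 1->0
final: 0 -2.1042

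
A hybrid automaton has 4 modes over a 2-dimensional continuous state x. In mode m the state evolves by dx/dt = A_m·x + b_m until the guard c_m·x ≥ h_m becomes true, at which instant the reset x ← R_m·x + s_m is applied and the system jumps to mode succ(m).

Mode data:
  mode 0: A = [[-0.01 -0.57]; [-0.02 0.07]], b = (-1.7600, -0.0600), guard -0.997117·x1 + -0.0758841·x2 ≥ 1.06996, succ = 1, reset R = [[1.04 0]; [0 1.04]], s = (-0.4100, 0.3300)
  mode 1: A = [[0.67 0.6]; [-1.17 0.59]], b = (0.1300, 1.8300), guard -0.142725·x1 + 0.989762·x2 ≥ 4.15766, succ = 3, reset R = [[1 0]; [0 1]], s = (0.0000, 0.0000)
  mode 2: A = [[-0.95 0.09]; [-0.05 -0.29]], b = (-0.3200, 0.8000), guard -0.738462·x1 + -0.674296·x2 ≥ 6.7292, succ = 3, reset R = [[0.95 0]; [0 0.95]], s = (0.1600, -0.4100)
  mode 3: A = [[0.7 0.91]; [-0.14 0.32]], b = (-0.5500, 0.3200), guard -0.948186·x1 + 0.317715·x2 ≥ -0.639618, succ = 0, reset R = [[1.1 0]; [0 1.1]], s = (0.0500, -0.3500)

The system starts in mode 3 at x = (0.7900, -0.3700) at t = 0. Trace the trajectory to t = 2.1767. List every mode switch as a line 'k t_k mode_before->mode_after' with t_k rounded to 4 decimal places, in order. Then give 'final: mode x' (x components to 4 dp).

Mode 3: guard c·x = -0.6396 hit at Δt = 0.5735 (t = 0.5735), x⁻ = (0.5728, -0.3038) → reset → x⁺ = (0.6800, -0.6842), jump to mode 0
Mode 0: guard c·x = 1.0700 hit at Δt = 1.2738 (t = 1.8473), x⁻ = (-1.0104, -0.8236) → reset → x⁺ = (-1.4608, -0.5266), jump to mode 1
Mode 1: flow for 0.3294 to horizon, guard not reached → x = (-1.7643, 0.7160)

1 0.5735 3->0
2 1.8473 0->1
final: 1 -1.7643 0.7160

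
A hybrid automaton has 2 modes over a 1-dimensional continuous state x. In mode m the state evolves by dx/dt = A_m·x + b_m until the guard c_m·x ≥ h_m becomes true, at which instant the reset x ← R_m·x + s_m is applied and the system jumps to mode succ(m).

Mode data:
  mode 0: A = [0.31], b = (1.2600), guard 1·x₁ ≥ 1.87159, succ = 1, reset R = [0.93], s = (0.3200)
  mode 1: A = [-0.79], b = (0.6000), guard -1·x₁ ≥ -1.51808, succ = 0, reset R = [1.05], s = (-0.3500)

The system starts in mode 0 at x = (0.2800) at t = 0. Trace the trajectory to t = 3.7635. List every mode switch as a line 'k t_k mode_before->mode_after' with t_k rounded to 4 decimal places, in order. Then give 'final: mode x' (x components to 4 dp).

Mode 0: guard c·x = 1.8716 hit at Δt = 1.0069 (t = 1.0069), x⁻ = (1.8716) → reset → x⁺ = (2.0606), jump to mode 1
Mode 1: guard c·x = -1.5181 hit at Δt = 0.6829 (t = 1.6898), x⁻ = (1.5181) → reset → x⁺ = (1.2440), jump to mode 0
Mode 0: guard c·x = 1.8716 hit at Δt = 0.3605 (t = 2.0503), x⁻ = (1.8716) → reset → x⁺ = (2.0606), jump to mode 1
Mode 1: guard c·x = -1.5181 hit at Δt = 0.6829 (t = 2.7332), x⁻ = (1.5181) → reset → x⁺ = (1.2440), jump to mode 0
Mode 0: guard c·x = 1.8716 hit at Δt = 0.3605 (t = 3.0936), x⁻ = (1.8716) → reset → x⁺ = (2.0606), jump to mode 1
Mode 1: flow for 0.6699 to horizon, guard not reached → x = (1.5259)

1 1.0069 0->1
2 1.6898 1->0
3 2.0503 0->1
4 2.7332 1->0
5 3.0936 0->1
final: 1 1.5259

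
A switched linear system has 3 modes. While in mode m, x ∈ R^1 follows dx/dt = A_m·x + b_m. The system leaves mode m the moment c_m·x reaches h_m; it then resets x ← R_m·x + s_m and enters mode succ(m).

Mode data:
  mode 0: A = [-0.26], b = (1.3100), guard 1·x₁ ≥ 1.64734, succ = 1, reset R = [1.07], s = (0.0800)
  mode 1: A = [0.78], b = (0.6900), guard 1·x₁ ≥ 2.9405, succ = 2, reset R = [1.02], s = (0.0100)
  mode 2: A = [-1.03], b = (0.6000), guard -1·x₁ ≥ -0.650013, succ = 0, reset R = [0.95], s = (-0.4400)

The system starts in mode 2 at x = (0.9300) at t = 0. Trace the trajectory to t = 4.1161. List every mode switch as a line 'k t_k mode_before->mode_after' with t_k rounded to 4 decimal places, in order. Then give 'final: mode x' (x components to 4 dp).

1 1.5910 2->0
2 2.9759 0->1
3 3.4096 1->2
final: 2 1.7547

Mode 2: guard c·x = -0.6500 hit at Δt = 1.5910 (t = 1.5910), x⁻ = (0.6500) → reset → x⁺ = (0.1775), jump to mode 0
Mode 0: guard c·x = 1.6473 hit at Δt = 1.3849 (t = 2.9759), x⁻ = (1.6473) → reset → x⁺ = (1.8427), jump to mode 1
Mode 1: guard c·x = 2.9405 hit at Δt = 0.4337 (t = 3.4096), x⁻ = (2.9405) → reset → x⁺ = (3.0093), jump to mode 2
Mode 2: flow for 0.7065 to horizon, guard not reached → x = (1.7547)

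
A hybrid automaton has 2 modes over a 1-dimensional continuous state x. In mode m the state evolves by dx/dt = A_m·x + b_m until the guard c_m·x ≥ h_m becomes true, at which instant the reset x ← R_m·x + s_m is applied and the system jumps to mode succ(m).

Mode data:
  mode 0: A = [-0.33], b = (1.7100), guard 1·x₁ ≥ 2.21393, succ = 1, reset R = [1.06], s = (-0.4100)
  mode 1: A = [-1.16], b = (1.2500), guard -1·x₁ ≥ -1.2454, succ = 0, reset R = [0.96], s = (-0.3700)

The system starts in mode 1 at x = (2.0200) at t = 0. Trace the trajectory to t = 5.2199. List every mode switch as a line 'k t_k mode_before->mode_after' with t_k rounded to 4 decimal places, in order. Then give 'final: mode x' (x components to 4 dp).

Mode 1: guard c·x = -1.2454 hit at Δt = 1.4876 (t = 1.4876), x⁻ = (1.2454) → reset → x⁺ = (0.8256), jump to mode 0
Mode 0: guard c·x = 2.2139 hit at Δt = 1.1629 (t = 2.6505), x⁻ = (2.2139) → reset → x⁺ = (1.9368), jump to mode 1
Mode 1: guard c·x = -1.2454 hit at Δt = 1.4079 (t = 4.0583), x⁻ = (1.2454) → reset → x⁺ = (0.8256), jump to mode 0
Mode 0: flow for 1.1616 to horizon, guard not reached → x = (2.2126)

1 1.4876 1->0
2 2.6505 0->1
3 4.0583 1->0
final: 0 2.2126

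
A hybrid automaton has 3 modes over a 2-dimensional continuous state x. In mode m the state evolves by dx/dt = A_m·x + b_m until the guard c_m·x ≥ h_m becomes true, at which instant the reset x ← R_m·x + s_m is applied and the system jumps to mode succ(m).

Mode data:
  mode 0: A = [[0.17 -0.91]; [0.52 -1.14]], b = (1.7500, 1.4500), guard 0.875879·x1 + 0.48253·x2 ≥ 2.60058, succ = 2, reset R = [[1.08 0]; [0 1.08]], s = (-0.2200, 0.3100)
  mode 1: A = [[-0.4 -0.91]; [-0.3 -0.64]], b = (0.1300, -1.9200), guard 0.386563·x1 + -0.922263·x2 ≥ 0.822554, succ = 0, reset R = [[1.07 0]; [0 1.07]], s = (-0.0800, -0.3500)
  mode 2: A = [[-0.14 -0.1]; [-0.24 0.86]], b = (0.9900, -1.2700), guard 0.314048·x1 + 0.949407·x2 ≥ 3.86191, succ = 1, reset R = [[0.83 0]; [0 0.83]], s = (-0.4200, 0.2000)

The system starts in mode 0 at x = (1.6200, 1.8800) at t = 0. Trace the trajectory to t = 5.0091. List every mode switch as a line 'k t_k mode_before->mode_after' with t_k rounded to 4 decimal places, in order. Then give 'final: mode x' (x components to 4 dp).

1 0.8784 0->2
2 2.1181 2->1
3 3.5457 1->0
4 4.6245 0->2
final: 2 2.5221 1.2588

Mode 0: guard c·x = 2.6006 hit at Δt = 0.8784 (t = 0.8784), x⁻ = (1.8643, 2.0054) → reset → x⁺ = (1.7935, 2.4758), jump to mode 2
Mode 2: guard c·x = 3.8619 hit at Δt = 1.2397 (t = 2.1181), x⁻ = (2.3110, 3.3033) → reset → x⁺ = (1.4981, 2.9417), jump to mode 1
Mode 1: guard c·x = 0.8226 hit at Δt = 1.4276 (t = 3.5457), x⁻ = (0.3689, -0.7373) → reset → x⁺ = (0.3147, -1.1389), jump to mode 0
Mode 0: guard c·x = 2.6006 hit at Δt = 1.0788 (t = 4.6245), x⁻ = (2.3568, 1.1114) → reset → x⁺ = (2.3254, 1.5103), jump to mode 2
Mode 2: flow for 0.3846 to horizon, guard not reached → x = (2.5221, 1.2588)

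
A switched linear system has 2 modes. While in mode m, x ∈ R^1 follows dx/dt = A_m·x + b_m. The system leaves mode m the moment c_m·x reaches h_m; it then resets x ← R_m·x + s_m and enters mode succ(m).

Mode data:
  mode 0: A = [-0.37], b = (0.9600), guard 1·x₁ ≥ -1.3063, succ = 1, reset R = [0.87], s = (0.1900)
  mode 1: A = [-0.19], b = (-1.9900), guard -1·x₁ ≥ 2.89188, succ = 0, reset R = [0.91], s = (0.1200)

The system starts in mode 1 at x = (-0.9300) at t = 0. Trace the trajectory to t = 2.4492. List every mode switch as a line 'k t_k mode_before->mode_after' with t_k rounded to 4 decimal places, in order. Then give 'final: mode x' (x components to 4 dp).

Mode 1: guard c·x = 2.8919 hit at Δt = 1.2112 (t = 1.2112), x⁻ = (-2.8919) → reset → x⁺ = (-2.5116), jump to mode 0
Mode 0: guard c·x = -1.3063 hit at Δt = 0.7277 (t = 1.9389), x⁻ = (-1.3063) → reset → x⁺ = (-0.9465), jump to mode 1
Mode 1: flow for 0.5103 to horizon, guard not reached → x = (-1.8268)

1 1.2112 1->0
2 1.9389 0->1
final: 1 -1.8268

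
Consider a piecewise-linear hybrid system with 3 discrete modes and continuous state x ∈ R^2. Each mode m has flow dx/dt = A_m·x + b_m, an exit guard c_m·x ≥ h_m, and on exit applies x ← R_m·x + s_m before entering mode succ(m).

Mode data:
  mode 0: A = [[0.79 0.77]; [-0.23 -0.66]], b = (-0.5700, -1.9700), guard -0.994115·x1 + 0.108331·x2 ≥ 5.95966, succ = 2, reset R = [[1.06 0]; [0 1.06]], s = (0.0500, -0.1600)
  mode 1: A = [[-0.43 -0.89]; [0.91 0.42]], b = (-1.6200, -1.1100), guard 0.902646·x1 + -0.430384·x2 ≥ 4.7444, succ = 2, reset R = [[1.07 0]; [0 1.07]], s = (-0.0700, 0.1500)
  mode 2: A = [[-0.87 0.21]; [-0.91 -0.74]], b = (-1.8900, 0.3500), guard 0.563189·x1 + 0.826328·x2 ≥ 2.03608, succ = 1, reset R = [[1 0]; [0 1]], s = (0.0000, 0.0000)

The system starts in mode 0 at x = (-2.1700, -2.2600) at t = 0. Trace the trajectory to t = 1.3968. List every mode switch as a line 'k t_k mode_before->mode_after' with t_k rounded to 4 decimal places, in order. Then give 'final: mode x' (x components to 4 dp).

1 0.7481 0->2
final: 2 -4.6575 1.3511

Mode 0: guard c·x = 5.9597 hit at Δt = 0.7481 (t = 0.7481), x⁻ = (-6.2103, -1.9760) → reset → x⁺ = (-6.5329, -2.2546), jump to mode 2
Mode 2: flow for 0.6487 to horizon, guard not reached → x = (-4.6575, 1.3511)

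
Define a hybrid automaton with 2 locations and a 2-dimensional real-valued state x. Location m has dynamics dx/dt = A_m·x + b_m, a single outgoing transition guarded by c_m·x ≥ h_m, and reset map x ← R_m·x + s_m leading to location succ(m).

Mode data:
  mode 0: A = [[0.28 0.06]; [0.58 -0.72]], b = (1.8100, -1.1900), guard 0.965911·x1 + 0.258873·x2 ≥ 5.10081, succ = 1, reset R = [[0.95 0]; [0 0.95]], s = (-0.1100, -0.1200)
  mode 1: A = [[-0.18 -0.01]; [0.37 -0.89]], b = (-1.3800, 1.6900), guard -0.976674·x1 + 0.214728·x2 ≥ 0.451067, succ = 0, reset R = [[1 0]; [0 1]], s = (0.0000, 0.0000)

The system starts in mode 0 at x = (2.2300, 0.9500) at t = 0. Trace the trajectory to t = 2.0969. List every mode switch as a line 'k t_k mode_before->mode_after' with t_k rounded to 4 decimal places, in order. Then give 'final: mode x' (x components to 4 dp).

1 0.9611 0->1
final: 1 2.3262 2.4156

Mode 0: guard c·x = 5.1008 hit at Δt = 0.9611 (t = 0.9611), x⁻ = (4.9759, 1.1378) → reset → x⁺ = (4.6171, 0.9609), jump to mode 1
Mode 1: flow for 1.1358 to horizon, guard not reached → x = (2.3262, 2.4156)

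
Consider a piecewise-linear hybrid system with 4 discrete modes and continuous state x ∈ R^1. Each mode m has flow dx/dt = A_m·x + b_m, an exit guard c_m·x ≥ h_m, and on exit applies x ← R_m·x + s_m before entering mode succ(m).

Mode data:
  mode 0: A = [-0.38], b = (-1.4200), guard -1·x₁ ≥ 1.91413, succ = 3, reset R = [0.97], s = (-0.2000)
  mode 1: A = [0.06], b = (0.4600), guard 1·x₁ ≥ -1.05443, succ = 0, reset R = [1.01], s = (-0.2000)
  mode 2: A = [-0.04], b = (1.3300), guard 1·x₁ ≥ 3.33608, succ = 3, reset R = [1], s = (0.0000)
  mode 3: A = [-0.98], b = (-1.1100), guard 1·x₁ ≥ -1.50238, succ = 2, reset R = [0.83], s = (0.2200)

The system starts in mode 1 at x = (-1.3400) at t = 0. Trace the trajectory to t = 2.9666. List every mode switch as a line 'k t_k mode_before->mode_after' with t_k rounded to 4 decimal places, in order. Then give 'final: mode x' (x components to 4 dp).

Mode 1: guard c·x = -1.0544 hit at Δt = 0.7358 (t = 0.7358), x⁻ = (-1.0544) → reset → x⁺ = (-1.2650), jump to mode 0
Mode 0: guard c·x = 1.9141 hit at Δt = 0.8017 (t = 1.5375), x⁻ = (-1.9141) → reset → x⁺ = (-2.0567), jump to mode 3
Mode 3: guard c·x = -1.5024 hit at Δt = 0.9347 (t = 2.4722), x⁻ = (-1.5024) → reset → x⁺ = (-1.0270), jump to mode 2
Mode 2: flow for 0.4944 to horizon, guard not reached → x = (-0.3558)

1 0.7358 1->0
2 1.5375 0->3
3 2.4722 3->2
final: 2 -0.3558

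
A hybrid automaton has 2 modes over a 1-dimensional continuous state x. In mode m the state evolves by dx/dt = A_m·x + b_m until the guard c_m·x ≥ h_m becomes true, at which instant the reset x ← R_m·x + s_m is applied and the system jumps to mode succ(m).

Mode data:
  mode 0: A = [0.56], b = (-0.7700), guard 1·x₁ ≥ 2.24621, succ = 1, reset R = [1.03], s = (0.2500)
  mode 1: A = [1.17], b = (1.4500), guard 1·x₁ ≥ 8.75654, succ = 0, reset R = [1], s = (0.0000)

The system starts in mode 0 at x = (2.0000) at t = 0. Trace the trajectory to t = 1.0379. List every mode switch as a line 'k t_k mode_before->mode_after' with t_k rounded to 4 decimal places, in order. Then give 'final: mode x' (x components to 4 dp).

1 0.5931 0->1
final: 1 5.1600

Mode 0: guard c·x = 2.2462 hit at Δt = 0.5931 (t = 0.5931), x⁻ = (2.2462) → reset → x⁺ = (2.5636), jump to mode 1
Mode 1: flow for 0.4448 to horizon, guard not reached → x = (5.1600)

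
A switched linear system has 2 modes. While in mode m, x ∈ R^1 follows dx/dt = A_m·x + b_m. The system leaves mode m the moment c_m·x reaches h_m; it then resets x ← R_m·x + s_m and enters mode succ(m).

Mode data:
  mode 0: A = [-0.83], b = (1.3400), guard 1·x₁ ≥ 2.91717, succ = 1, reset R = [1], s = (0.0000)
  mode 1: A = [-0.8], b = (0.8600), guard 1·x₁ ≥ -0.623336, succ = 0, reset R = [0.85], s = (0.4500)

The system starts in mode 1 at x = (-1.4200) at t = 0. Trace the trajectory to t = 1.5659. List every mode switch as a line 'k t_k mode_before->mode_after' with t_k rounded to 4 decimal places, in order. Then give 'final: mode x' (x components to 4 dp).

Mode 1: guard c·x = -0.6233 hit at Δt = 0.4808 (t = 0.4808), x⁻ = (-0.6233) → reset → x⁺ = (-0.0798), jump to mode 0
Mode 0: flow for 1.0851 to horizon, guard not reached → x = (0.9260)

1 0.4808 1->0
final: 0 0.9260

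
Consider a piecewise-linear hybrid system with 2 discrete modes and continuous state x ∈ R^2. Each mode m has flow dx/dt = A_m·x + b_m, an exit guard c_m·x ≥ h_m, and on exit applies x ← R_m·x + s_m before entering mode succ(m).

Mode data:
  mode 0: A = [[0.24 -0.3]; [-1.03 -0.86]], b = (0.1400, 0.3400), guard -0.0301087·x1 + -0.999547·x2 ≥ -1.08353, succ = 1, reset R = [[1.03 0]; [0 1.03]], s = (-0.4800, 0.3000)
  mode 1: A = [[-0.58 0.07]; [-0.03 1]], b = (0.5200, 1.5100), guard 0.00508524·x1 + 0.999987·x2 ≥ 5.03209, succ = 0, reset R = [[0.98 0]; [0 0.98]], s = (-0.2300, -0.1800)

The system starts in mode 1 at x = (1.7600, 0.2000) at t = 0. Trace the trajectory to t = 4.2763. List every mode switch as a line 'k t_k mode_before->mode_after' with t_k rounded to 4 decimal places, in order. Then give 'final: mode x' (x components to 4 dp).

Mode 1: guard c·x = 5.0321 hit at Δt = 1.3615 (t = 1.3615), x⁻ = (1.4461, 5.0248) → reset → x⁺ = (1.1872, 4.7443), jump to mode 0
Mode 0: guard c·x = -1.0835 hit at Δt = 1.4160 (t = 2.7775), x⁻ = (0.5993, 1.0660) → reset → x⁺ = (0.1373, 1.3979), jump to mode 1
Mode 1: guard c·x = 5.0321 hit at Δt = 0.8122 (t = 3.5897), x⁻ = (0.5636, 5.0293) → reset → x⁺ = (0.3224, 4.7487), jump to mode 0
Mode 0: flow for 0.6866 to horizon, guard not reached → x = (-0.3416, 2.8422)

1 1.3615 1->0
2 2.7775 0->1
3 3.5897 1->0
final: 0 -0.3416 2.8422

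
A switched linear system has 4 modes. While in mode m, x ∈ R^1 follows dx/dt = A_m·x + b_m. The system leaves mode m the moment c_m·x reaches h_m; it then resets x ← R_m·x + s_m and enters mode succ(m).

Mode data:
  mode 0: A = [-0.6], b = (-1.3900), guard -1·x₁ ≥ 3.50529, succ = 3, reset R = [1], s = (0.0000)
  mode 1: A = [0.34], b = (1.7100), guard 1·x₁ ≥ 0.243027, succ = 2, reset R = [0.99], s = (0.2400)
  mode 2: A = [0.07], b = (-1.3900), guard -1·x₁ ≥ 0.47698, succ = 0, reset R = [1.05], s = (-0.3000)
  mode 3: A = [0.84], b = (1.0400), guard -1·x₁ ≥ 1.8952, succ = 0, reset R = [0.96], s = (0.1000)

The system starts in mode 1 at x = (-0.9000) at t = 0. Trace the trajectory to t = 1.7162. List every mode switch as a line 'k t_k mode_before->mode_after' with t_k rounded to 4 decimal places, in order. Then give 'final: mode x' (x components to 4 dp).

1 0.7187 1->2
2 1.4078 2->0
final: 0 -1.0569

Mode 1: guard c·x = 0.2430 hit at Δt = 0.7187 (t = 0.7187), x⁻ = (0.2430) → reset → x⁺ = (0.4806), jump to mode 2
Mode 2: guard c·x = 0.4770 hit at Δt = 0.6891 (t = 1.4078), x⁻ = (-0.4770) → reset → x⁺ = (-0.8008), jump to mode 0
Mode 0: flow for 0.3084 to horizon, guard not reached → x = (-1.0569)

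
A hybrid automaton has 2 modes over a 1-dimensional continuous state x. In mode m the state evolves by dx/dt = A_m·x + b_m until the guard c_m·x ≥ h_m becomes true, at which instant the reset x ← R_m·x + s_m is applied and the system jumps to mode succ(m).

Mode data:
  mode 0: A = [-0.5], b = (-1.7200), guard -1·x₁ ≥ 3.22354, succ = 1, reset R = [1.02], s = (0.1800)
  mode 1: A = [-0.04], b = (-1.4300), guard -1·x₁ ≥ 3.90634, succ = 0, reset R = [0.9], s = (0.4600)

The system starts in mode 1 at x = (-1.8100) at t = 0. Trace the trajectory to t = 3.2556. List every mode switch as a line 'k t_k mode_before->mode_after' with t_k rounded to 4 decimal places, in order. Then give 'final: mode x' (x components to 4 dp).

Mode 1: guard c·x = 3.9063 hit at Δt = 1.5939 (t = 1.5939), x⁻ = (-3.9063) → reset → x⁺ = (-3.0557), jump to mode 0
Mode 0: guard c·x = 3.2235 hit at Δt = 1.1480 (t = 2.7419), x⁻ = (-3.2235) → reset → x⁺ = (-3.1080), jump to mode 1
Mode 1: flow for 0.5137 to horizon, guard not reached → x = (-3.7719)

1 1.5939 1->0
2 2.7419 0->1
final: 1 -3.7719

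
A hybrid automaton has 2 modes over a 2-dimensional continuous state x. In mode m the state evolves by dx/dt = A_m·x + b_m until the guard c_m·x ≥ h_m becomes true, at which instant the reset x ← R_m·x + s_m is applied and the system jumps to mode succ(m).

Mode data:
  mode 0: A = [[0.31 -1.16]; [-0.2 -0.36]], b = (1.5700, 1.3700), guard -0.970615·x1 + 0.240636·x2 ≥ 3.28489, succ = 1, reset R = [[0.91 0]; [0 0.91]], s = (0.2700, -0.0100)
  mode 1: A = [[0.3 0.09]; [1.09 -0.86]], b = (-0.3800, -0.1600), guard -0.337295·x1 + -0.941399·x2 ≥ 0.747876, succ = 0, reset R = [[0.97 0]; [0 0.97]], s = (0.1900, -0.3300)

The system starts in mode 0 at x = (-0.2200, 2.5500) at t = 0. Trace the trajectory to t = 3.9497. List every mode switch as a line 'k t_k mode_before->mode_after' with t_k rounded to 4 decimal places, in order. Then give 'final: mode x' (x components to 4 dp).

Mode 0: guard c·x = 3.2849 hit at Δt = 1.1081 (t = 1.1081), x⁻ = (-2.5888, 3.2089) → reset → x⁺ = (-2.0858, 2.9101), jump to mode 1
Mode 1: guard c·x = 0.7479 hit at Δt = 0.6779 (t = 1.7860), x⁻ = (-2.7402, 0.1873) → reset → x⁺ = (-2.4679, -0.1483), jump to mode 0
Mode 0: guard c·x = 3.2849 hit at Δt = 1.4071 (t = 3.1931), x⁻ = (-2.8999, 1.9541) → reset → x⁺ = (-2.3689, 1.7683), jump to mode 1
Mode 1: guard c·x = 0.7479 hit at Δt = 0.4102 (t = 3.6033), x⁻ = (-2.8066, 0.2111) → reset → x⁺ = (-2.5324, -0.1252), jump to mode 0
Mode 0: flow for 0.3464 to horizon, guard not reached → x = (-2.3241, 0.4925)

1 1.1081 0->1
2 1.7860 1->0
3 3.1931 0->1
4 3.6033 1->0
final: 0 -2.3241 0.4925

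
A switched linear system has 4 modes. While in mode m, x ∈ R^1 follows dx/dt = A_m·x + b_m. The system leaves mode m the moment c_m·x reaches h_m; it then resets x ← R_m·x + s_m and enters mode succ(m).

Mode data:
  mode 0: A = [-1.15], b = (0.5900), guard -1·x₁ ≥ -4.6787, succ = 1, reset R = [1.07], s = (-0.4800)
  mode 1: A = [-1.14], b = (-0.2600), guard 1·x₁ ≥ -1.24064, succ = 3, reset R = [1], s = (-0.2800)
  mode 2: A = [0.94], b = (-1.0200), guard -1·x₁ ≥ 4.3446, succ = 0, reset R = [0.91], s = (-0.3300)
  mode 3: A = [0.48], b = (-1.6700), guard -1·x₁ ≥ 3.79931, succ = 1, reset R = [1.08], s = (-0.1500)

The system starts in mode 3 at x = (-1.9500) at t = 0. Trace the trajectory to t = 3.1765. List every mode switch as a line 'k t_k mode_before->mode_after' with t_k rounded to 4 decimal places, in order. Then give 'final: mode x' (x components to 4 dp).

Mode 3: guard c·x = 3.7993 hit at Δt = 0.6107 (t = 0.6107), x⁻ = (-3.7993) → reset → x⁺ = (-4.2533), jump to mode 1
Mode 1: guard c·x = -1.2406 hit at Δt = 1.2106 (t = 1.8213), x⁻ = (-1.2406) → reset → x⁺ = (-1.5206), jump to mode 3
Mode 3: guard c·x = 3.7993 hit at Δt = 0.7823 (t = 2.6036), x⁻ = (-3.7993) → reset → x⁺ = (-4.2533), jump to mode 1
Mode 1: flow for 0.5729 to horizon, guard not reached → x = (-2.3230)

1 0.6107 3->1
2 1.8213 1->3
3 2.6036 3->1
final: 1 -2.3230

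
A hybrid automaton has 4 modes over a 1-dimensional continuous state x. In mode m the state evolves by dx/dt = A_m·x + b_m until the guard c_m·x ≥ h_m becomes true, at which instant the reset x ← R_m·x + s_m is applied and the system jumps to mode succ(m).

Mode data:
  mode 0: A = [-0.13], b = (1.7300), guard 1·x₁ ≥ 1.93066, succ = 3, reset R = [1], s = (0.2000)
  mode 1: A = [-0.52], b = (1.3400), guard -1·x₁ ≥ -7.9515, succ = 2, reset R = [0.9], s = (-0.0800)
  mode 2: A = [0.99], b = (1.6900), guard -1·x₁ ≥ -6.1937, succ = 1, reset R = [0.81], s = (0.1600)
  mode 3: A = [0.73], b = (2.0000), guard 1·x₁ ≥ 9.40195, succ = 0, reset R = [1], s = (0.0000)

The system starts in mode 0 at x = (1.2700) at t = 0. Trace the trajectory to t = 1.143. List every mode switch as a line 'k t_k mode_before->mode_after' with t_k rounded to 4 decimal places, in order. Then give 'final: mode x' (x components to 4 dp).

Mode 0: guard c·x = 1.9307 hit at Δt = 0.4342 (t = 0.4342), x⁻ = (1.9307) → reset → x⁺ = (2.1307), jump to mode 3
Mode 3: flow for 0.7088 to horizon, guard not reached → x = (5.4313)

1 0.4342 0->3
final: 3 5.4313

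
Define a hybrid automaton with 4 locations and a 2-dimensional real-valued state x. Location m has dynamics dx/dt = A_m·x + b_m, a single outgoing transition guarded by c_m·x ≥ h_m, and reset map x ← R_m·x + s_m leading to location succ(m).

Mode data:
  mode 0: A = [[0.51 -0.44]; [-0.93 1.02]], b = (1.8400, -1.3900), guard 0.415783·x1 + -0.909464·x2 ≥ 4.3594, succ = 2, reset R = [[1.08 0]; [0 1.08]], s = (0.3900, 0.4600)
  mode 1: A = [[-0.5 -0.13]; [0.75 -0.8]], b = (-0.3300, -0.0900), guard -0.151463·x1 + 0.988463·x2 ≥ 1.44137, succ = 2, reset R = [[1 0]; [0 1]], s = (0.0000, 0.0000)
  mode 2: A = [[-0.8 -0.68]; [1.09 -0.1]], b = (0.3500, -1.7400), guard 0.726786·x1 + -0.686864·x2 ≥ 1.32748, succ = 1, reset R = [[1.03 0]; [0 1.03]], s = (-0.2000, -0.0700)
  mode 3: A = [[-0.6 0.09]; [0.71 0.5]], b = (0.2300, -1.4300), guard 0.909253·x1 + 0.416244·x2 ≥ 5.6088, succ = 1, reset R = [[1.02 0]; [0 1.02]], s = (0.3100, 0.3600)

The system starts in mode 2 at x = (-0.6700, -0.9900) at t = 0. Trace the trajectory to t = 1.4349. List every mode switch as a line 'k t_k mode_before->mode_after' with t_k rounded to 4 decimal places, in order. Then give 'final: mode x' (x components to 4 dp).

1 0.4573 2->1
final: 1 -0.1980 -1.0593

Mode 2: guard c·x = 1.3275 hit at Δt = 0.4573 (t = 0.4573), x⁻ = (0.0577, -1.8716) → reset → x⁺ = (-0.1406, -1.9978), jump to mode 1
Mode 1: flow for 0.9776 to horizon, guard not reached → x = (-0.1980, -1.0593)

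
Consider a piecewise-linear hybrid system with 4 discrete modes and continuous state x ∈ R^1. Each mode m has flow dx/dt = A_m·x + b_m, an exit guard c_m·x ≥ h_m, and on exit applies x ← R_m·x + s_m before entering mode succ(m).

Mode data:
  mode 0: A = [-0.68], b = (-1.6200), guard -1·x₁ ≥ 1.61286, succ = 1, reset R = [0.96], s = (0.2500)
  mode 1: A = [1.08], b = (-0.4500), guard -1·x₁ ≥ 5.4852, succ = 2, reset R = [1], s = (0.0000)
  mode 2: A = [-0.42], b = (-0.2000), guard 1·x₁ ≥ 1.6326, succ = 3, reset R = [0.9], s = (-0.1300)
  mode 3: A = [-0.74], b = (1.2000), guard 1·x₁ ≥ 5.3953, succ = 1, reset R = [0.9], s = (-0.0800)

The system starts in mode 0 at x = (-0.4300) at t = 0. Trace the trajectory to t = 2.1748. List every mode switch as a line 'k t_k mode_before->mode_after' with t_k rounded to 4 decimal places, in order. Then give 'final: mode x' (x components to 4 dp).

1 1.3692 0->1
final: 1 -3.6771

Mode 0: guard c·x = 1.6129 hit at Δt = 1.3692 (t = 1.3692), x⁻ = (-1.6129) → reset → x⁺ = (-1.2983), jump to mode 1
Mode 1: flow for 0.8056 to horizon, guard not reached → x = (-3.6771)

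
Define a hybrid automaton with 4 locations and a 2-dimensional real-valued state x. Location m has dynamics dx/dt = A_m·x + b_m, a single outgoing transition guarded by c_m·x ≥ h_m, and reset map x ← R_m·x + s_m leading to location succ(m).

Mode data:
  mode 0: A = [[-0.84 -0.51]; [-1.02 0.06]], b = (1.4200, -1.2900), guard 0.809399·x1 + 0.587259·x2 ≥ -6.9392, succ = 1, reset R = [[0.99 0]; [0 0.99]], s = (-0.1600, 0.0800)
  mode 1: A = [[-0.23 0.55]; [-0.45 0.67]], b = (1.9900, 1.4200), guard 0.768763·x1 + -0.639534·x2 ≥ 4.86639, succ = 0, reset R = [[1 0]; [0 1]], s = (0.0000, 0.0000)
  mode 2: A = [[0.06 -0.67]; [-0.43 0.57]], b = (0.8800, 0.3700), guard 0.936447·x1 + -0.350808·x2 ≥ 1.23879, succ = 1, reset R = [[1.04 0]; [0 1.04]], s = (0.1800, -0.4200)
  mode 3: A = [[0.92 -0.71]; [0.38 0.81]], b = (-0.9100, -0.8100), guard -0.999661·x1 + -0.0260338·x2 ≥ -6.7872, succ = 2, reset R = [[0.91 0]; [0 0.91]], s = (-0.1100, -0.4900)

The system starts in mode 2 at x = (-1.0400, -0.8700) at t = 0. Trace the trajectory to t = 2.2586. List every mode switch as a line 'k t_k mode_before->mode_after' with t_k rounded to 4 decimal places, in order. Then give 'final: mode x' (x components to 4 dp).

1 1.4085 2->1
final: 1 1.8627 -1.6681

Mode 2: guard c·x = 1.2388 hit at Δt = 1.4085 (t = 1.4085), x⁻ = (0.9613, -0.9653) → reset → x⁺ = (1.1797, -1.4239), jump to mode 1
Mode 1: flow for 0.8501 to horizon, guard not reached → x = (1.8627, -1.6681)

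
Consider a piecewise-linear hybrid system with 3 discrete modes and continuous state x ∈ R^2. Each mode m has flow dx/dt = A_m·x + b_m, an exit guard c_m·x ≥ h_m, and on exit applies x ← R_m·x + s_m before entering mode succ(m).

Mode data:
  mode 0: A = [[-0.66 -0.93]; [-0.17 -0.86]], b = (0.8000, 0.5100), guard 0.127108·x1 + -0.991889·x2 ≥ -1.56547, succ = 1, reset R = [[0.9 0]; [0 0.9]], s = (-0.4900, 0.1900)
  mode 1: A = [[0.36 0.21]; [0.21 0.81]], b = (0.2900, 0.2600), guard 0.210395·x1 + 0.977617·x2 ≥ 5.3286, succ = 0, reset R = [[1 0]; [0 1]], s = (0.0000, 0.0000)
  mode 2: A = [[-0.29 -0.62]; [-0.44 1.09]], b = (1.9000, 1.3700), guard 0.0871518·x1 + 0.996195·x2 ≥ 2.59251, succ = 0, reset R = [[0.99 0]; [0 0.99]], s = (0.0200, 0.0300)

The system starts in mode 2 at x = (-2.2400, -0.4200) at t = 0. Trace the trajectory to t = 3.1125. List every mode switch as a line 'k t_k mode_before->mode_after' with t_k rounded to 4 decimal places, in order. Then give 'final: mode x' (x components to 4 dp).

Mode 2: guard c·x = 2.5925 hit at Δt = 1.0804 (t = 1.0804), x⁻ = (-0.4315, 2.6402) → reset → x⁺ = (-0.4071, 2.6438), jump to mode 0
Mode 0: guard c·x = -1.5655 hit at Δt = 1.1596 (t = 2.2400), x⁻ = (-0.9525, 1.4562) → reset → x⁺ = (-1.3473, 1.5006), jump to mode 1
Mode 1: flow for 0.8725 to horizon, guard not reached → x = (-1.0875, 3.0359)

1 1.0804 2->0
2 2.2400 0->1
final: 1 -1.0875 3.0359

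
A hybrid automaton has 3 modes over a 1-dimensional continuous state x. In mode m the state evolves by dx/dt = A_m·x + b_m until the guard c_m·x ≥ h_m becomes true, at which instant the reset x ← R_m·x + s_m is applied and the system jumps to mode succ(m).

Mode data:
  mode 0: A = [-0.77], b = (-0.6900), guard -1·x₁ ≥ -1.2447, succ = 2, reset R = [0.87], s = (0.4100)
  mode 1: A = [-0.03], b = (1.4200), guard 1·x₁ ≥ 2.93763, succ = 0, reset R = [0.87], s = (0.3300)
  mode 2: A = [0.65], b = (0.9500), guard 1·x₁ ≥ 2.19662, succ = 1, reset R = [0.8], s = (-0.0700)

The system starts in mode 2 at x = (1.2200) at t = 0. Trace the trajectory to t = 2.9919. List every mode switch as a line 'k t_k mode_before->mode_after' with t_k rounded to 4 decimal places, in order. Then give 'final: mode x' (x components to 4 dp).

Mode 2: guard c·x = 2.1966 hit at Δt = 0.4778 (t = 0.4778), x⁻ = (2.1966) → reset → x⁺ = (1.6873), jump to mode 1
Mode 1: guard c·x = 2.9376 hit at Δt = 0.9258 (t = 1.4036), x⁻ = (2.9376) → reset → x⁺ = (2.8857), jump to mode 0
Mode 0: guard c·x = -1.2447 hit at Δt = 0.7390 (t = 2.1426), x⁻ = (1.2447) → reset → x⁺ = (1.4929), jump to mode 2
Mode 2: guard c·x = 2.1966 hit at Δt = 0.3287 (t = 2.4713), x⁻ = (2.1966) → reset → x⁺ = (1.6873), jump to mode 1
Mode 1: flow for 0.5206 to horizon, guard not reached → x = (2.3947)

1 0.4778 2->1
2 1.4036 1->0
3 2.1426 0->2
4 2.4713 2->1
final: 1 2.3947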